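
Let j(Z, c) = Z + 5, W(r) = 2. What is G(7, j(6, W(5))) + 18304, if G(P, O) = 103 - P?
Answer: 18400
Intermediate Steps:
j(Z, c) = 5 + Z
G(7, j(6, W(5))) + 18304 = (103 - 1*7) + 18304 = (103 - 7) + 18304 = 96 + 18304 = 18400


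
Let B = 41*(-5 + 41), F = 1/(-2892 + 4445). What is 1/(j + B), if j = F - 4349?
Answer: -1553/4461768 ≈ -0.00034807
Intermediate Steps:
F = 1/1553 ≈ 0.00064391
B = 1476 (B = 41*36 = 1476)
j = -6753996/1553 (j = 1/1553 - 4349 = -6753996/1553 ≈ -4349.0)
1/(j + B) = 1/(-6753996/1553 + 1476) = 1/(-4461768/1553) = -1553/4461768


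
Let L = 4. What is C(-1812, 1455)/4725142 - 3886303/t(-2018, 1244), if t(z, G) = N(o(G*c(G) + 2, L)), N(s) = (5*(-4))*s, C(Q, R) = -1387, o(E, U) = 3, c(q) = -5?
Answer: 9181666723403/141754260 ≈ 64772.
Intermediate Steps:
N(s) = -20*s
t(z, G) = -60 (t(z, G) = -20*3 = -60)
C(-1812, 1455)/4725142 - 3886303/t(-2018, 1244) = -1387/4725142 - 3886303/(-60) = -1387*1/4725142 - 3886303*(-1/60) = -1387/4725142 + 3886303/60 = 9181666723403/141754260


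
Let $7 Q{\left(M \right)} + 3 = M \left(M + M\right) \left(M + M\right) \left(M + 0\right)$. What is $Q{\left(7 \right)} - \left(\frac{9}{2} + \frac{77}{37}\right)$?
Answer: $\frac{707065}{518} \approx 1365.0$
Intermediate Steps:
$Q{\left(M \right)} = - \frac{3}{7} + \frac{4 M^{4}}{7}$ ($Q{\left(M \right)} = - \frac{3}{7} + \frac{M \left(M + M\right) \left(M + M\right) \left(M + 0\right)}{7} = - \frac{3}{7} + \frac{M 2 M 2 M M}{7} = - \frac{3}{7} + \frac{2 M^{2} \cdot 2 M^{2}}{7} = - \frac{3}{7} + \frac{4 M^{4}}{7}$)
$Q{\left(7 \right)} - \left(\frac{9}{2} + \frac{77}{37}\right) = \left(- \frac{3}{7} + \frac{4 \cdot 7^{4}}{7}\right) - \left(\frac{9}{2} + \frac{77}{37}\right) = \left(- \frac{3}{7} + \frac{4}{7} \cdot 2401\right) - \frac{487}{74} = \left(- \frac{3}{7} + 1372\right) - \frac{487}{74} = \frac{9601}{7} - \frac{487}{74} = \frac{707065}{518}$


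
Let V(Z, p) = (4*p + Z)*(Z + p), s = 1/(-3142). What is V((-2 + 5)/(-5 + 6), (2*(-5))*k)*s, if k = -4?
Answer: -7009/3142 ≈ -2.2307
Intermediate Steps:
s = -1/3142 ≈ -0.00031827
V(Z, p) = (Z + p)*(Z + 4*p) (V(Z, p) = (Z + 4*p)*(Z + p) = (Z + p)*(Z + 4*p))
V((-2 + 5)/(-5 + 6), (2*(-5))*k)*s = (((-2 + 5)/(-5 + 6))² + 4*((2*(-5))*(-4))² + 5*((-2 + 5)/(-5 + 6))*((2*(-5))*(-4)))*(-1/3142) = ((3/1)² + 4*(-10*(-4))² + 5*(3/1)*(-10*(-4)))*(-1/3142) = ((3*1)² + 4*40² + 5*(3*1)*40)*(-1/3142) = (3² + 4*1600 + 5*3*40)*(-1/3142) = (9 + 6400 + 600)*(-1/3142) = 7009*(-1/3142) = -7009/3142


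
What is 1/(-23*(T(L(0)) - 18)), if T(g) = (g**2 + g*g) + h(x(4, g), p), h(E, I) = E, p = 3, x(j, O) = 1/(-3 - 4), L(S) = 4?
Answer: -7/2231 ≈ -0.0031376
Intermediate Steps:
x(j, O) = -1/7 (x(j, O) = 1/(-7) = -1/7)
T(g) = -1/7 + 2*g**2 (T(g) = (g**2 + g*g) - 1/7 = (g**2 + g**2) - 1/7 = 2*g**2 - 1/7 = -1/7 + 2*g**2)
1/(-23*(T(L(0)) - 18)) = 1/(-23*((-1/7 + 2*4**2) - 18)) = 1/(-23*((-1/7 + 2*16) - 18)) = 1/(-23*((-1/7 + 32) - 18)) = 1/(-23*(223/7 - 18)) = 1/(-23*97/7) = 1/(-2231/7) = -7/2231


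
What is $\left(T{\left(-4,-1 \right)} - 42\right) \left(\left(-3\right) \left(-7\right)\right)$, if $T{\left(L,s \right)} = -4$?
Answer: $-966$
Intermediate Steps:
$\left(T{\left(-4,-1 \right)} - 42\right) \left(\left(-3\right) \left(-7\right)\right) = \left(-4 - 42\right) \left(\left(-3\right) \left(-7\right)\right) = \left(-46\right) 21 = -966$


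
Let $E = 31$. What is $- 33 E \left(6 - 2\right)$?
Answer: $-4092$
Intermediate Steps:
$- 33 E \left(6 - 2\right) = \left(-33\right) 31 \left(6 - 2\right) = - 1023 \left(6 - 2\right) = \left(-1023\right) 4 = -4092$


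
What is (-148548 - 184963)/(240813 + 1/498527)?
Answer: -166264238297/120051782452 ≈ -1.3849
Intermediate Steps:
(-148548 - 184963)/(240813 + 1/498527) = -333511/(240813 + 1/498527) = -333511/120051782452/498527 = -333511*498527/120051782452 = -166264238297/120051782452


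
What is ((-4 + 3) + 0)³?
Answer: -1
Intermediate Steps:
((-4 + 3) + 0)³ = (-1 + 0)³ = (-1)³ = -1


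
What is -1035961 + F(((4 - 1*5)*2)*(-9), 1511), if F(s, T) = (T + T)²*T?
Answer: 13798147363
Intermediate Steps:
F(s, T) = 4*T³ (F(s, T) = (2*T)²*T = (4*T²)*T = 4*T³)
-1035961 + F(((4 - 1*5)*2)*(-9), 1511) = -1035961 + 4*1511³ = -1035961 + 4*3449795831 = -1035961 + 13799183324 = 13798147363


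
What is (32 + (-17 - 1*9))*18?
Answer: 108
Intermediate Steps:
(32 + (-17 - 1*9))*18 = (32 + (-17 - 9))*18 = (32 - 26)*18 = 6*18 = 108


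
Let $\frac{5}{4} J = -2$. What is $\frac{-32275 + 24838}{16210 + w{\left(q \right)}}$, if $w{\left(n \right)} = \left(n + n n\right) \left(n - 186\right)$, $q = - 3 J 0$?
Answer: $- \frac{7437}{16210} \approx -0.45879$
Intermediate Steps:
$J = - \frac{8}{5}$ ($J = \frac{4}{5} \left(-2\right) = - \frac{8}{5} \approx -1.6$)
$q = 0$ ($q = \left(-3\right) \left(- \frac{8}{5}\right) 0 = \frac{24}{5} \cdot 0 = 0$)
$w{\left(n \right)} = \left(-186 + n\right) \left(n + n^{2}\right)$ ($w{\left(n \right)} = \left(n + n^{2}\right) \left(-186 + n\right) = \left(-186 + n\right) \left(n + n^{2}\right)$)
$\frac{-32275 + 24838}{16210 + w{\left(q \right)}} = \frac{-32275 + 24838}{16210 + 0 \left(-186 + 0^{2} - 0\right)} = - \frac{7437}{16210 + 0 \left(-186 + 0 + 0\right)} = - \frac{7437}{16210 + 0 \left(-186\right)} = - \frac{7437}{16210 + 0} = - \frac{7437}{16210}$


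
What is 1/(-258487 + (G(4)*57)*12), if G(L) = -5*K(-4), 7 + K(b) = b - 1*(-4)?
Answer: -1/234547 ≈ -4.2635e-6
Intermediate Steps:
K(b) = -3 + b (K(b) = -7 + (b - 1*(-4)) = -7 + (b + 4) = -7 + (4 + b) = -3 + b)
G(L) = 35 (G(L) = -5*(-3 - 4) = -5*(-7) = 35)
1/(-258487 + (G(4)*57)*12) = 1/(-258487 + (35*57)*12) = 1/(-258487 + 1995*12) = 1/(-258487 + 23940) = 1/(-234547) = -1/234547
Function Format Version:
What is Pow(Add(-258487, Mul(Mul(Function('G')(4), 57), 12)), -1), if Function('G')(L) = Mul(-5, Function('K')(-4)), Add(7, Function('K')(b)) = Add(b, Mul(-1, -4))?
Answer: Rational(-1, 234547) ≈ -4.2635e-6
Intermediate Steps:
Function('K')(b) = Add(-3, b) (Function('K')(b) = Add(-7, Add(b, Mul(-1, -4))) = Add(-7, Add(b, 4)) = Add(-7, Add(4, b)) = Add(-3, b))
Function('G')(L) = 35 (Function('G')(L) = Mul(-5, Add(-3, -4)) = Mul(-5, -7) = 35)
Pow(Add(-258487, Mul(Mul(Function('G')(4), 57), 12)), -1) = Pow(Add(-258487, Mul(Mul(35, 57), 12)), -1) = Pow(Add(-258487, Mul(1995, 12)), -1) = Pow(Add(-258487, 23940), -1) = Pow(-234547, -1) = Rational(-1, 234547)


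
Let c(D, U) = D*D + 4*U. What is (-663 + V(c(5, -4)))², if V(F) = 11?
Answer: 425104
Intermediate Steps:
c(D, U) = D² + 4*U
(-663 + V(c(5, -4)))² = (-663 + 11)² = (-652)² = 425104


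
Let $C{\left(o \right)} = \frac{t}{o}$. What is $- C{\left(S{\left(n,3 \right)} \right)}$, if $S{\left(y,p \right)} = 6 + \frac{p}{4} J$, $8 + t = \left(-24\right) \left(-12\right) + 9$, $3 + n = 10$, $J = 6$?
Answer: $- \frac{578}{21} \approx -27.524$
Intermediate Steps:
$n = 7$ ($n = -3 + 10 = 7$)
$t = 289$ ($t = -8 + \left(\left(-24\right) \left(-12\right) + 9\right) = -8 + \left(288 + 9\right) = -8 + 297 = 289$)
$S{\left(y,p \right)} = 6 + \frac{3 p}{2}$ ($S{\left(y,p \right)} = 6 + \frac{p}{4} \cdot 6 = 6 + \frac{3 p}{2}$)
$C{\left(o \right)} = \frac{289}{o}$
$- C{\left(S{\left(n,3 \right)} \right)} = - \frac{289}{6 + \frac{3}{2} \cdot 3} = - \frac{289}{6 + \frac{9}{2}} = - \frac{289}{\frac{21}{2}} = - \frac{289 \cdot 2}{21} = \left(-1\right) \frac{578}{21} = - \frac{578}{21}$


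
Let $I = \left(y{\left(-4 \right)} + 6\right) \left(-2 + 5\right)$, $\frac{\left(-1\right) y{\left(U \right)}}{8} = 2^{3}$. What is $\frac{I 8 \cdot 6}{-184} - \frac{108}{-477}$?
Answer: $\frac{55608}{1219} \approx 45.618$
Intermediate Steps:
$y{\left(U \right)} = -64$ ($y{\left(U \right)} = - 8 \cdot 2^{3} = \left(-8\right) 8 = -64$)
$I = -174$ ($I = \left(-64 + 6\right) \left(-2 + 5\right) = \left(-58\right) 3 = -174$)
$\frac{I 8 \cdot 6}{-184} - \frac{108}{-477} = \frac{\left(-174\right) 8 \cdot 6}{-184} - \frac{108}{-477} = \left(-1392\right) 6 \left(- \frac{1}{184}\right) - - \frac{12}{53} = \left(-8352\right) \left(- \frac{1}{184}\right) + \frac{12}{53} = \frac{1044}{23} + \frac{12}{53} = \frac{55608}{1219}$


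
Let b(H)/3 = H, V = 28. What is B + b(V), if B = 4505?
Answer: 4589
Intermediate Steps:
b(H) = 3*H
B + b(V) = 4505 + 3*28 = 4505 + 84 = 4589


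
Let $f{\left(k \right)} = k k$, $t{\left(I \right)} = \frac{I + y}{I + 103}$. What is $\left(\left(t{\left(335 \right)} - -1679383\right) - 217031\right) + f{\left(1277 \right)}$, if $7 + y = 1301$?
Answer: $\frac{451590369}{146} \approx 3.0931 \cdot 10^{6}$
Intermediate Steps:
$y = 1294$ ($y = -7 + 1301 = 1294$)
$t{\left(I \right)} = \frac{1294 + I}{103 + I}$ ($t{\left(I \right)} = \frac{I + 1294}{I + 103} = \frac{1294 + I}{103 + I}$)
$f{\left(k \right)} = k^{2}$
$\left(\left(t{\left(335 \right)} - -1679383\right) - 217031\right) + f{\left(1277 \right)} = \left(\left(\frac{1294 + 335}{103 + 335} - -1679383\right) - 217031\right) + 1277^{2} = \left(\left(\frac{1}{438} \cdot 1629 + 1679383\right) - 217031\right) + 1630729 = \left(\left(\frac{543}{146} + 1679383\right) - 217031\right) + 1630729 = \left(\frac{245190461}{146} - 217031\right) + 1630729 = \frac{213503935}{146} + 1630729 = \frac{451590369}{146}$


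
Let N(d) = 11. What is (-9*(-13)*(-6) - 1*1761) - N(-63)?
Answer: -2474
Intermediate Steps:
(-9*(-13)*(-6) - 1*1761) - N(-63) = (-9*(-13)*(-6) - 1*1761) - 1*11 = (117*(-6) - 1761) - 11 = (-702 - 1761) - 11 = -2463 - 11 = -2474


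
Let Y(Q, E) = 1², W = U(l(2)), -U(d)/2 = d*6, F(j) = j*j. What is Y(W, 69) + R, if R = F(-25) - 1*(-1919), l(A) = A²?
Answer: 2545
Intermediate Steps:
F(j) = j²
U(d) = -12*d (U(d) = -2*d*6 = -12*d)
W = -48 (W = -12*2² = -12*4 = -48)
R = 2544 (R = (-25)² - 1*(-1919) = 625 + 1919 = 2544)
Y(Q, E) = 1
Y(W, 69) + R = 1 + 2544 = 2545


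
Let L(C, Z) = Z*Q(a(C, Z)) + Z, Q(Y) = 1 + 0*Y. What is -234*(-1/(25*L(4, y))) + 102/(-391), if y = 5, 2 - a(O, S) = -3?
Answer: 1941/2875 ≈ 0.67513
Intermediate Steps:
a(O, S) = 5 (a(O, S) = 2 - 1*(-3) = 2 + 3 = 5)
Q(Y) = 1 (Q(Y) = 1 + 0 = 1)
L(C, Z) = 2*Z (L(C, Z) = Z*1 + Z = Z + Z = 2*Z)
-234*(-1/(25*L(4, y))) + 102/(-391) = -234/((-50*5)) + 102/(-391) = -234/((-25*10)) + 102*(-1/391) = -234/(-250) - 6/23 = -234*(-1/250) - 6/23 = 117/125 - 6/23 = 1941/2875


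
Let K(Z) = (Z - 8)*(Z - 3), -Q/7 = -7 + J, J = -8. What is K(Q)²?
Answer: 97891236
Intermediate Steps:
Q = 105 (Q = -7*(-7 - 8) = -7*(-15) = 105)
K(Z) = (-8 + Z)*(-3 + Z)
K(Q)² = (24 + 105² - 11*105)² = (24 + 11025 - 1155)² = 9894² = 97891236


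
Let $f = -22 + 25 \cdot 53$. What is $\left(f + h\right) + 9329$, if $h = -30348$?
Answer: $-19716$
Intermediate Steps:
$f = 1303$ ($f = -22 + 1325 = 1303$)
$\left(f + h\right) + 9329 = \left(1303 - 30348\right) + 9329 = -29045 + 9329 = -19716$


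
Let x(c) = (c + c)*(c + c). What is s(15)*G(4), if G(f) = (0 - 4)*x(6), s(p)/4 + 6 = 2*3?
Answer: 0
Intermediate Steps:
x(c) = 4*c**2 (x(c) = (2*c)*(2*c) = 4*c**2)
s(p) = 0 (s(p) = -24 + 4*(2*3) = -24 + 4*6 = -24 + 24 = 0)
G(f) = -576 (G(f) = (0 - 4)*(4*6**2) = -16*36 = -4*144 = -576)
s(15)*G(4) = 0*(-576) = 0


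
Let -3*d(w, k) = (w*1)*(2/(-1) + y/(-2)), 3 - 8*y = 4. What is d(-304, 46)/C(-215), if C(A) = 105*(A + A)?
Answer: 589/135450 ≈ 0.0043485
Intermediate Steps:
y = -⅛ (y = 3/8 - ⅛*4 = 3/8 - ½ = -⅛ ≈ -0.12500)
C(A) = 210*A (C(A) = 105*(2*A) = 210*A)
d(w, k) = 31*w/48 (d(w, k) = -w*1*(2/(-1) - ⅛/(-2))/3 = -w*(2*(-1) - ⅛*(-½))/3 = -w*(-2 + 1/16)/3 = -w*(-31)/(3*16) = -(-31)*w/48 = 31*w/48)
d(-304, 46)/C(-215) = ((31/48)*(-304))/((210*(-215))) = -589/3/(-45150) = -589/3*(-1/45150) = 589/135450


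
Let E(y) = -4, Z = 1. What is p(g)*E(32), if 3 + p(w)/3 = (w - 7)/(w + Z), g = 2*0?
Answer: 120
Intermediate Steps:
g = 0
p(w) = -9 + 3*(-7 + w)/(1 + w) (p(w) = -9 + 3*((w - 7)/(w + 1)) = -9 + 3*((-7 + w)/(1 + w)) = -9 + 3*(-7 + w)/(1 + w))
p(g)*E(32) = (6*(-5 - 1*0)/(1 + 0))*(-4) = (6*(-5 + 0)/1)*(-4) = (6*1*(-5))*(-4) = -30*(-4) = 120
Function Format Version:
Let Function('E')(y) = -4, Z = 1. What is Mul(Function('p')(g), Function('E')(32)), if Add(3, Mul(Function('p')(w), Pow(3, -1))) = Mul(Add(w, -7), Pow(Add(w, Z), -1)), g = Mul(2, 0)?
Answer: 120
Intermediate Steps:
g = 0
Function('p')(w) = Add(-9, Mul(3, Pow(Add(1, w), -1), Add(-7, w))) (Function('p')(w) = Add(-9, Mul(3, Mul(Add(w, -7), Pow(Add(w, 1), -1)))) = Add(-9, Mul(3, Mul(Add(-7, w), Pow(Add(1, w), -1)))) = Add(-9, Mul(3, Mul(Pow(Add(1, w), -1), Add(-7, w)))) = Add(-9, Mul(3, Pow(Add(1, w), -1), Add(-7, w))))
Mul(Function('p')(g), Function('E')(32)) = Mul(Mul(6, Pow(Add(1, 0), -1), Add(-5, Mul(-1, 0))), -4) = Mul(Mul(6, Pow(1, -1), Add(-5, 0)), -4) = Mul(Mul(6, 1, -5), -4) = Mul(-30, -4) = 120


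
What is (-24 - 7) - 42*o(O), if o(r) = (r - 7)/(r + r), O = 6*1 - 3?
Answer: -3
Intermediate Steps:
O = 3 (O = 6 - 3 = 3)
o(r) = (-7 + r)/(2*r) (o(r) = (-7 + r)/((2*r)) = (-7 + r)*(1/(2*r)) = (-7 + r)/(2*r))
(-24 - 7) - 42*o(O) = (-24 - 7) - 21*(-7 + 3)/3 = -31 - 21*(-4)/3 = -31 - 42*(-⅔) = -31 + 28 = -3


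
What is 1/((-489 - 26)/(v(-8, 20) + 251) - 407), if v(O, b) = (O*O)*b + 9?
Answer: -308/125459 ≈ -0.0024550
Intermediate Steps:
v(O, b) = 9 + b*O² (v(O, b) = O²*b + 9 = b*O² + 9 = 9 + b*O²)
1/((-489 - 26)/(v(-8, 20) + 251) - 407) = 1/((-489 - 26)/((9 + 20*(-8)²) + 251) - 407) = 1/(-515/((9 + 20*64) + 251) - 407) = 1/(-515/((9 + 1280) + 251) - 407) = 1/(-515/(1289 + 251) - 407) = 1/(-515/1540 - 407) = 1/(-515*1/1540 - 407) = 1/(-103/308 - 407) = 1/(-125459/308) = -308/125459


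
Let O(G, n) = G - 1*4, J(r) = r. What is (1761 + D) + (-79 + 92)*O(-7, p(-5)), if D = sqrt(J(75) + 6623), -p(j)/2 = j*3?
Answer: 1618 + sqrt(6698) ≈ 1699.8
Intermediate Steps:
p(j) = -6*j (p(j) = -2*j*3 = -6*j)
O(G, n) = -4 + G (O(G, n) = G - 4 = -4 + G)
D = sqrt(6698) (D = sqrt(75 + 6623) = sqrt(6698) ≈ 81.841)
(1761 + D) + (-79 + 92)*O(-7, p(-5)) = (1761 + sqrt(6698)) + (-79 + 92)*(-4 - 7) = (1761 + sqrt(6698)) + 13*(-11) = (1761 + sqrt(6698)) - 143 = 1618 + sqrt(6698)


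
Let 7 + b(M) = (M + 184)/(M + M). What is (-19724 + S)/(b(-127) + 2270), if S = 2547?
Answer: -4362958/574745 ≈ -7.5911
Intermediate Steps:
b(M) = -7 + (184 + M)/(2*M) (b(M) = -7 + (M + 184)/(M + M) = -7 + (184 + M)/((2*M)) = -7 + (184 + M)*(1/(2*M)) = -7 + (184 + M)/(2*M))
(-19724 + S)/(b(-127) + 2270) = (-19724 + 2547)/((-13/2 + 92/(-127)) + 2270) = -17177/((-13/2 + 92*(-1/127)) + 2270) = -17177/((-13/2 - 92/127) + 2270) = -17177/(-1835/254 + 2270) = -17177/574745/254 = -17177*254/574745 = -4362958/574745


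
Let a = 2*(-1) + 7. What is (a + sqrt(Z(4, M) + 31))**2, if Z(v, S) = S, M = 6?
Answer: (5 + sqrt(37))**2 ≈ 122.83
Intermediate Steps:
a = 5 (a = -2 + 7 = 5)
(a + sqrt(Z(4, M) + 31))**2 = (5 + sqrt(6 + 31))**2 = (5 + sqrt(37))**2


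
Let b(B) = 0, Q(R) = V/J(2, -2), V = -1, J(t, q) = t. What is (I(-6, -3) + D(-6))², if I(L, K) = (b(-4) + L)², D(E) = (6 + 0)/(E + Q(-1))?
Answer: 207936/169 ≈ 1230.4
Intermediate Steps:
Q(R) = -½ (Q(R) = -1/2 = -1*½ = -½)
D(E) = 6/(-½ + E) (D(E) = (6 + 0)/(E - ½) = 6/(-½ + E))
I(L, K) = L² (I(L, K) = (0 + L)² = L²)
(I(-6, -3) + D(-6))² = ((-6)² + 12/(-1 + 2*(-6)))² = (36 + 12/(-1 - 12))² = (36 + 12/(-13))² = (36 + 12*(-1/13))² = (36 - 12/13)² = (456/13)² = 207936/169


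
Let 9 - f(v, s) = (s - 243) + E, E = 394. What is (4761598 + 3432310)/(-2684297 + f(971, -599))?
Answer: -2048477/670960 ≈ -3.0531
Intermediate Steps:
f(v, s) = -142 - s (f(v, s) = 9 - ((s - 243) + 394) = 9 - ((-243 + s) + 394) = 9 - (151 + s) = 9 + (-151 - s) = -142 - s)
(4761598 + 3432310)/(-2684297 + f(971, -599)) = (4761598 + 3432310)/(-2684297 + (-142 - 1*(-599))) = 8193908/(-2684297 + (-142 + 599)) = 8193908/(-2684297 + 457) = 8193908/(-2683840) = 8193908*(-1/2683840) = -2048477/670960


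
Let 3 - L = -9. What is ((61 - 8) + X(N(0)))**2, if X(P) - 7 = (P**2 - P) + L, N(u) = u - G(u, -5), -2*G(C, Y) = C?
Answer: 5184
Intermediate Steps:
L = 12 (L = 3 - 1*(-9) = 3 + 9 = 12)
G(C, Y) = -C/2
N(u) = 3*u/2 (N(u) = u - (-1)*u/2 = u + u/2 = 3*u/2)
X(P) = 19 + P**2 - P (X(P) = 7 + ((P**2 - P) + 12) = 7 + (12 + P**2 - P) = 19 + P**2 - P)
((61 - 8) + X(N(0)))**2 = ((61 - 8) + (19 + ((3/2)*0)**2 - 3*0/2))**2 = (53 + (19 + 0**2 - 1*0))**2 = (53 + (19 + 0 + 0))**2 = (53 + 19)**2 = 72**2 = 5184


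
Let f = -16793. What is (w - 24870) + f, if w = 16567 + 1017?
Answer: -24079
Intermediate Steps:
w = 17584
(w - 24870) + f = (17584 - 24870) - 16793 = -7286 - 16793 = -24079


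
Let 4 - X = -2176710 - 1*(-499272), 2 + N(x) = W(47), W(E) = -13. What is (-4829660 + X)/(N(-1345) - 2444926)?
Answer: 3152218/2444941 ≈ 1.2893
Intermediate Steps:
N(x) = -15 (N(x) = -2 - 13 = -15)
X = 1677442 (X = 4 - (-2176710 - 1*(-499272)) = 4 - (-2176710 + 499272) = 4 - 1*(-1677438) = 4 + 1677438 = 1677442)
(-4829660 + X)/(N(-1345) - 2444926) = (-4829660 + 1677442)/(-15 - 2444926) = -3152218/(-2444941) = -3152218*(-1/2444941) = 3152218/2444941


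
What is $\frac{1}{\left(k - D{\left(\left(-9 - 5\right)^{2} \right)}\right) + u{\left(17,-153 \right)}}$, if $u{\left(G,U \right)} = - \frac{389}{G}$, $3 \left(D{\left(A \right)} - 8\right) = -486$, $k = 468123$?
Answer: $\frac{17}{7960320} \approx 2.1356 \cdot 10^{-6}$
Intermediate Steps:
$D{\left(A \right)} = -154$ ($D{\left(A \right)} = 8 + \frac{1}{3} \left(-486\right) = 8 - 162 = -154$)
$\frac{1}{\left(k - D{\left(\left(-9 - 5\right)^{2} \right)}\right) + u{\left(17,-153 \right)}} = \frac{1}{\left(468123 - -154\right) - \frac{389}{17}} = \frac{1}{\left(468123 + 154\right) - \frac{389}{17}} = \frac{1}{468277 - \frac{389}{17}} = \frac{1}{\frac{7960320}{17}} = \frac{17}{7960320}$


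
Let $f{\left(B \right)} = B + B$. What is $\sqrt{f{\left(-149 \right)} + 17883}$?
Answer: $\sqrt{17585} \approx 132.61$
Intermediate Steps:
$f{\left(B \right)} = 2 B$
$\sqrt{f{\left(-149 \right)} + 17883} = \sqrt{2 \left(-149\right) + 17883} = \sqrt{-298 + 17883} = \sqrt{17585}$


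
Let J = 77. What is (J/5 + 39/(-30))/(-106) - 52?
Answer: -55261/1060 ≈ -52.133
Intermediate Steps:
(J/5 + 39/(-30))/(-106) - 52 = (77/5 + 39/(-30))/(-106) - 52 = (77*(⅕) + 39*(-1/30))*(-1/106) - 52 = (77/5 - 13/10)*(-1/106) - 52 = (141/10)*(-1/106) - 52 = -141/1060 - 52 = -55261/1060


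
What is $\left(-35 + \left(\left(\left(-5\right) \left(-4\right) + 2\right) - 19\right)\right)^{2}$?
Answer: $1024$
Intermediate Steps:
$\left(-35 + \left(\left(\left(-5\right) \left(-4\right) + 2\right) - 19\right)\right)^{2} = \left(-35 + \left(\left(20 + 2\right) - 19\right)\right)^{2} = \left(-35 + \left(22 - 19\right)\right)^{2} = \left(-35 + 3\right)^{2} = \left(-32\right)^{2} = 1024$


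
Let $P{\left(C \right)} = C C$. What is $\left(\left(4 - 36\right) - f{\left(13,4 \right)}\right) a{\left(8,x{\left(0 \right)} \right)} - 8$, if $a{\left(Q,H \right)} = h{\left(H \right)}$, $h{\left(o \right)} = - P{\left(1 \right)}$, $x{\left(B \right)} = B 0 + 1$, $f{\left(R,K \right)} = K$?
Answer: $28$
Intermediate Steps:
$P{\left(C \right)} = C^{2}$
$x{\left(B \right)} = 1$ ($x{\left(B \right)} = 0 + 1 = 1$)
$h{\left(o \right)} = -1$ ($h{\left(o \right)} = - 1^{2} = \left(-1\right) 1 = -1$)
$a{\left(Q,H \right)} = -1$
$\left(\left(4 - 36\right) - f{\left(13,4 \right)}\right) a{\left(8,x{\left(0 \right)} \right)} - 8 = \left(\left(4 - 36\right) - 4\right) \left(-1\right) - 8 = \left(-32 - 4\right) \left(-1\right) - 8 = \left(-36\right) \left(-1\right) - 8 = 36 - 8 = 28$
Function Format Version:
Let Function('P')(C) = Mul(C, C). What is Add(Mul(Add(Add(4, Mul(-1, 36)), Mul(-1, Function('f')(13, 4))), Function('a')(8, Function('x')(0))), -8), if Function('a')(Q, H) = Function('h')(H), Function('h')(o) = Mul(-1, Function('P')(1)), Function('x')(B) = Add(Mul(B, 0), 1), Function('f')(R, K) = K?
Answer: 28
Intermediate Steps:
Function('P')(C) = Pow(C, 2)
Function('x')(B) = 1 (Function('x')(B) = Add(0, 1) = 1)
Function('h')(o) = -1 (Function('h')(o) = Mul(-1, Pow(1, 2)) = Mul(-1, 1) = -1)
Function('a')(Q, H) = -1
Add(Mul(Add(Add(4, Mul(-1, 36)), Mul(-1, Function('f')(13, 4))), Function('a')(8, Function('x')(0))), -8) = Add(Mul(Add(Add(4, Mul(-1, 36)), Mul(-1, 4)), -1), -8) = Add(Mul(Add(Add(4, -36), -4), -1), -8) = Add(Mul(Add(-32, -4), -1), -8) = Add(Mul(-36, -1), -8) = Add(36, -8) = 28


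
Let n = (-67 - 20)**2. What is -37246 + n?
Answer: -29677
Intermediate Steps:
n = 7569 (n = (-87)**2 = 7569)
-37246 + n = -37246 + 7569 = -29677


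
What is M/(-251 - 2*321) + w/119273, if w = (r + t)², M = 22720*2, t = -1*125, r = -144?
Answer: -5355146747/106510789 ≈ -50.278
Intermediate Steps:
t = -125
M = 45440
w = 72361 (w = (-144 - 125)² = (-269)² = 72361)
M/(-251 - 2*321) + w/119273 = 45440/(-251 - 2*321) + 72361/119273 = 45440/(-251 - 642) + 72361*(1/119273) = 45440/(-893) + 72361/119273 = 45440*(-1/893) + 72361/119273 = -45440/893 + 72361/119273 = -5355146747/106510789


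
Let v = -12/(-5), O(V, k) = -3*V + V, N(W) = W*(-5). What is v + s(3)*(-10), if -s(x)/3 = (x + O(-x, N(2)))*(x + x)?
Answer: 8112/5 ≈ 1622.4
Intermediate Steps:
N(W) = -5*W
O(V, k) = -2*V
s(x) = -18*x**2 (s(x) = -3*(x - (-2)*x)*(x + x) = -3*(x + 2*x)*2*x = -3*3*x*2*x = -18*x**2)
v = 12/5 (v = -12*(-1/5) = 12/5 ≈ 2.4000)
v + s(3)*(-10) = 12/5 - 18*3**2*(-10) = 12/5 - 18*9*(-10) = 12/5 - 162*(-10) = 12/5 + 1620 = 8112/5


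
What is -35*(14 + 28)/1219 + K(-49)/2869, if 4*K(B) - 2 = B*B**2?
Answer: -160281413/13989244 ≈ -11.457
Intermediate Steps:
K(B) = 1/2 + B**3/4 (K(B) = 1/2 + (B*B**2)/4 = 1/2 + B**3/4)
-35*(14 + 28)/1219 + K(-49)/2869 = -35*(14 + 28)/1219 + (1/2 + (1/4)*(-49)**3)/2869 = -35*42*(1/1219) + (1/2 + (1/4)*(-117649))*(1/2869) = -1470*1/1219 + (1/2 - 117649/4)*(1/2869) = -1470/1219 - 117647/4*1/2869 = -1470/1219 - 117647/11476 = -160281413/13989244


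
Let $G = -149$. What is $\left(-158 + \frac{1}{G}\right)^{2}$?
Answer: $\frac{554272849}{22201} \approx 24966.0$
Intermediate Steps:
$\left(-158 + \frac{1}{G}\right)^{2} = \left(-158 + \frac{1}{-149}\right)^{2} = \left(-158 - \frac{1}{149}\right)^{2} = \left(- \frac{23543}{149}\right)^{2} = \frac{554272849}{22201}$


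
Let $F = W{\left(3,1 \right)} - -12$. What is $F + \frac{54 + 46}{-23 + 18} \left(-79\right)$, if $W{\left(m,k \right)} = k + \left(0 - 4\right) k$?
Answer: $1589$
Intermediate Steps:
$W{\left(m,k \right)} = - 3 k$ ($W{\left(m,k \right)} = k + \left(0 - 4\right) k = k - 4 k = - 3 k$)
$F = 9$ ($F = \left(-3\right) 1 - -12 = -3 + 12 = 9$)
$F + \frac{54 + 46}{-23 + 18} \left(-79\right) = 9 + \frac{54 + 46}{-23 + 18} \left(-79\right) = 9 + \frac{100}{-5} \left(-79\right) = 9 + 100 \left(- \frac{1}{5}\right) \left(-79\right) = 9 - -1580 = 9 + 1580 = 1589$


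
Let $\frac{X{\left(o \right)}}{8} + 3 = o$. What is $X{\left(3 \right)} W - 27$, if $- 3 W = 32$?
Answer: $-27$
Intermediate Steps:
$W = - \frac{32}{3}$ ($W = \left(- \frac{1}{3}\right) 32 = - \frac{32}{3} \approx -10.667$)
$X{\left(o \right)} = -24 + 8 o$
$X{\left(3 \right)} W - 27 = \left(-24 + 8 \cdot 3\right) \left(- \frac{32}{3}\right) - 27 = \left(-24 + 24\right) \left(- \frac{32}{3}\right) - 27 = 0 \left(- \frac{32}{3}\right) - 27 = 0 - 27 = -27$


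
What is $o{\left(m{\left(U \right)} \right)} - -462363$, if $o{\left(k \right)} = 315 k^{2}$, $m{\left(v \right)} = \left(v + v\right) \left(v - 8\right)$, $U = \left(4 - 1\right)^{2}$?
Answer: $564423$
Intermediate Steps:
$U = 9$ ($U = 3^{2} = 9$)
$m{\left(v \right)} = 2 v \left(-8 + v\right)$
$o{\left(m{\left(U \right)} \right)} - -462363 = 315 \left(2 \cdot 9 \left(-8 + 9\right)\right)^{2} - -462363 = 315 \left(2 \cdot 9 \cdot 1\right)^{2} + 462363 = 315 \cdot 18^{2} + 462363 = 315 \cdot 324 + 462363 = 102060 + 462363 = 564423$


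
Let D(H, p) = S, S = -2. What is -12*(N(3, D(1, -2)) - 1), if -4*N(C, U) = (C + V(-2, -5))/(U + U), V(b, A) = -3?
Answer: 12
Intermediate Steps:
D(H, p) = -2
N(C, U) = -(-3 + C)/(8*U) (N(C, U) = -(C - 3)/(4*(U + U)) = -(-3 + C)/(4*(2*U)) = -(-3 + C)*1/(2*U)/4 = -(-3 + C)/(8*U))
-12*(N(3, D(1, -2)) - 1) = -12*((⅛)*(3 - 1*3)/(-2) - 1) = -12*((⅛)*(-½)*(3 - 3) - 1) = -12*((⅛)*(-½)*0 - 1) = -12*(0 - 1) = -12*(-1) = 12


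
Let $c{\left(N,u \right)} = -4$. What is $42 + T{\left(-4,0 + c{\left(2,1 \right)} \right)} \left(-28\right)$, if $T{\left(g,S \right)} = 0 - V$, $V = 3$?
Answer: $126$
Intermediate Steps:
$T{\left(g,S \right)} = -3$ ($T{\left(g,S \right)} = 0 - 3 = -3$)
$42 + T{\left(-4,0 + c{\left(2,1 \right)} \right)} \left(-28\right) = 42 - -84 = 42 + 84 = 126$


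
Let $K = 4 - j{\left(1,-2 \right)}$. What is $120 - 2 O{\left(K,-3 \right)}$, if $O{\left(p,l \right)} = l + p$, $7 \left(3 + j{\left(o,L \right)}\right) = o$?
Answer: $\frac{786}{7} \approx 112.29$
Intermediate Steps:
$j{\left(o,L \right)} = -3 + \frac{o}{7}$
$K = \frac{48}{7}$ ($K = 4 - \left(-3 + \frac{1}{7} \cdot 1\right) = 4 - \left(-3 + \frac{1}{7}\right) = 4 - - \frac{20}{7} = 4 + \frac{20}{7} = \frac{48}{7} \approx 6.8571$)
$120 - 2 O{\left(K,-3 \right)} = 120 - 2 \left(-3 + \frac{48}{7}\right) = 120 - \frac{54}{7} = \frac{786}{7}$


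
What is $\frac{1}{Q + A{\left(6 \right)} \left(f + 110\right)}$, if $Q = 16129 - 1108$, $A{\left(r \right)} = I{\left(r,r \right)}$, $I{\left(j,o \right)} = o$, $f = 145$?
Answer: $\frac{1}{16551} \approx 6.0419 \cdot 10^{-5}$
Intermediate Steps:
$A{\left(r \right)} = r$
$Q = 15021$ ($Q = 16129 - 1108 = 15021$)
$\frac{1}{Q + A{\left(6 \right)} \left(f + 110\right)} = \frac{1}{15021 + 6 \left(145 + 110\right)} = \frac{1}{15021 + 6 \cdot 255} = \frac{1}{15021 + 1530} = \frac{1}{16551}$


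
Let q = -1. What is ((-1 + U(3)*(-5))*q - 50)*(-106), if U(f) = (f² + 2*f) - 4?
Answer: -636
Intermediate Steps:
U(f) = -4 + f² + 2*f
((-1 + U(3)*(-5))*q - 50)*(-106) = ((-1 + (-4 + 3² + 2*3)*(-5))*(-1) - 50)*(-106) = ((-1 + (-4 + 9 + 6)*(-5))*(-1) - 50)*(-106) = ((-1 + 11*(-5))*(-1) - 50)*(-106) = ((-1 - 55)*(-1) - 50)*(-106) = (-56*(-1) - 50)*(-106) = (56 - 50)*(-106) = 6*(-106) = -636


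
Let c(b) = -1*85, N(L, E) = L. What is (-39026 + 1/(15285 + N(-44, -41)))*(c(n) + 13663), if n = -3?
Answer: -8076130108170/15241 ≈ -5.2989e+8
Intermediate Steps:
c(b) = -85
(-39026 + 1/(15285 + N(-44, -41)))*(c(n) + 13663) = (-39026 + 1/(15285 - 44))*(-85 + 13663) = (-39026 + 1/15241)*13578 = -594795265/15241*13578 = -8076130108170/15241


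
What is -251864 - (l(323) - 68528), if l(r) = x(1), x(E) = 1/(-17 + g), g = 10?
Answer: -1283351/7 ≈ -1.8334e+5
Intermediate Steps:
x(E) = -⅐ (x(E) = 1/(-17 + 10) = 1/(-7) = -⅐)
l(r) = -⅐
-251864 - (l(323) - 68528) = -251864 - (-⅐ - 68528) = -251864 - 1*(-479697/7) = -251864 + 479697/7 = -1283351/7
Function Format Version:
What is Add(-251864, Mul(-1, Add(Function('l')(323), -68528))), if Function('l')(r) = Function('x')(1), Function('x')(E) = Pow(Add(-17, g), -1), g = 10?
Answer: Rational(-1283351, 7) ≈ -1.8334e+5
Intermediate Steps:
Function('x')(E) = Rational(-1, 7) (Function('x')(E) = Pow(Add(-17, 10), -1) = Pow(-7, -1) = Rational(-1, 7))
Function('l')(r) = Rational(-1, 7)
Add(-251864, Mul(-1, Add(Function('l')(323), -68528))) = Add(-251864, Mul(-1, Add(Rational(-1, 7), -68528))) = Add(-251864, Mul(-1, Rational(-479697, 7))) = Add(-251864, Rational(479697, 7)) = Rational(-1283351, 7)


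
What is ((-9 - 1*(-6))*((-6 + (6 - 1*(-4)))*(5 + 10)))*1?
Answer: -180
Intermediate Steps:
((-9 - 1*(-6))*((-6 + (6 - 1*(-4)))*(5 + 10)))*1 = ((-9 + 6)*((-6 + (6 + 4))*15))*1 = -3*(-6 + 10)*15*1 = -12*15*1 = -3*60*1 = -180*1 = -180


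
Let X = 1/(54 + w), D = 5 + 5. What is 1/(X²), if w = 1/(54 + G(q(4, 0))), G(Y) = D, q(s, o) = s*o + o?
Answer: 11950849/4096 ≈ 2917.7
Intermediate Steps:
q(s, o) = o + o*s (q(s, o) = o*s + o = o + o*s)
D = 10
G(Y) = 10
w = 1/64 (w = 1/(54 + 10) = 1/64 ≈ 0.015625)
X = 64/3457 (X = 1/(54 + 1/64) = 1/(3457/64) = 64/3457 ≈ 0.018513)
1/(X²) = 1/((64/3457)²) = 1/(4096/11950849) = 11950849/4096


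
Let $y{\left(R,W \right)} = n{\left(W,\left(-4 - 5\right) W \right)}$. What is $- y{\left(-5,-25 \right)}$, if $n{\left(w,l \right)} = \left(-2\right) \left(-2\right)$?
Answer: $-4$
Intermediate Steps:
$n{\left(w,l \right)} = 4$
$y{\left(R,W \right)} = 4$
$- y{\left(-5,-25 \right)} = \left(-1\right) 4 = -4$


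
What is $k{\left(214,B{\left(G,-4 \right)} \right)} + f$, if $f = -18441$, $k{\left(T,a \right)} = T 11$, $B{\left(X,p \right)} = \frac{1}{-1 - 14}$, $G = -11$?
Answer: $-16087$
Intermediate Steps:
$B{\left(X,p \right)} = - \frac{1}{15}$ ($B{\left(X,p \right)} = \frac{1}{-15} = - \frac{1}{15}$)
$k{\left(T,a \right)} = 11 T$
$k{\left(214,B{\left(G,-4 \right)} \right)} + f = 11 \cdot 214 - 18441 = 2354 - 18441 = -16087$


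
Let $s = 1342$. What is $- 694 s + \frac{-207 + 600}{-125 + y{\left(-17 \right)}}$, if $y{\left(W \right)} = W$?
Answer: $- \frac{132251809}{142} \approx -9.3135 \cdot 10^{5}$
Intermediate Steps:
$- 694 s + \frac{-207 + 600}{-125 + y{\left(-17 \right)}} = \left(-694\right) 1342 + \frac{-207 + 600}{-125 - 17} = -931348 + \frac{393}{-142} = -931348 + 393 \left(- \frac{1}{142}\right) = -931348 - \frac{393}{142} = - \frac{132251809}{142}$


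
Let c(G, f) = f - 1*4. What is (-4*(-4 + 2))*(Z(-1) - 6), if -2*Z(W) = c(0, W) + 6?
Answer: -52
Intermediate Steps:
c(G, f) = -4 + f (c(G, f) = f - 4 = -4 + f)
Z(W) = -1 - W/2 (Z(W) = -((-4 + W) + 6)/2 = -(2 + W)/2 = -1 - W/2)
(-4*(-4 + 2))*(Z(-1) - 6) = (-4*(-4 + 2))*((-1 - 1/2*(-1)) - 6) = (-4*(-2))*((-1 + 1/2) - 6) = 8*(-1/2 - 6) = 8*(-13/2) = -52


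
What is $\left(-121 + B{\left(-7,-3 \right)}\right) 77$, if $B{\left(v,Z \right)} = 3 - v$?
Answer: $-8547$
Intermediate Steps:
$\left(-121 + B{\left(-7,-3 \right)}\right) 77 = \left(-121 + \left(3 - -7\right)\right) 77 = \left(-121 + \left(3 + 7\right)\right) 77 = \left(-121 + 10\right) 77 = \left(-111\right) 77 = -8547$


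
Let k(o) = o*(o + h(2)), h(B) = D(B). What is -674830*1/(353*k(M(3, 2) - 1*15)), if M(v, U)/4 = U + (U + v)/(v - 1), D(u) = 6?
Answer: -674830/9531 ≈ -70.804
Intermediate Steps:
h(B) = 6
M(v, U) = 4*U + 4*(U + v)/(-1 + v) (M(v, U) = 4*(U + (U + v)/(v - 1)) = 4*(U + (U + v)/(-1 + v)) = 4*U + 4*(U + v)/(-1 + v))
k(o) = o*(6 + o) (k(o) = o*(o + 6) = o*(6 + o))
-674830*1/(353*k(M(3, 2) - 1*15)) = -674830*1/(353*(6 + (4*3*(1 + 2)/(-1 + 3) - 1*15))*(4*3*(1 + 2)/(-1 + 3) - 1*15)) = -674830*1/(353*(6 + (4*3*3/2 - 15))*(4*3*3/2 - 15)) = -674830*1/(353*(6 + (4*3*(½)*3 - 15))*(4*3*(½)*3 - 15)) = -674830*1/(353*(6 + (18 - 15))*(18 - 15)) = -674830*1/(1059*(6 + 3)) = -674830/((3*9)*353) = -674830/(27*353) = -674830/9531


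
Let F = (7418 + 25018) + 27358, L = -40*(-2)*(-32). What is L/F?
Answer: -1280/29897 ≈ -0.042814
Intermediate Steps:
L = -2560 (L = 80*(-32) = -2560)
F = 59794 (F = 32436 + 27358 = 59794)
L/F = -2560/59794 = -2560*1/59794 = -1280/29897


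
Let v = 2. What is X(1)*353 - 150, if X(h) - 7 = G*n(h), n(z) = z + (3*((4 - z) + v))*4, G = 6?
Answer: 131519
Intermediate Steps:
n(z) = 72 - 11*z (n(z) = z + (3*((4 - z) + 2))*4 = z + (3*(6 - z))*4 = z + (18 - 3*z)*4 = z + (72 - 12*z) = 72 - 11*z)
X(h) = 439 - 66*h (X(h) = 7 + 6*(72 - 11*h) = 7 + (432 - 66*h) = 439 - 66*h)
X(1)*353 - 150 = (439 - 66*1)*353 - 150 = (439 - 66)*353 - 150 = 373*353 - 150 = 131669 - 150 = 131519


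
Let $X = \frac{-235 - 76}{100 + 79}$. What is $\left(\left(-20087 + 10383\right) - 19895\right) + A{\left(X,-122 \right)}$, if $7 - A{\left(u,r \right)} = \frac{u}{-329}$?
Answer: $- \frac{1742702783}{58891} \approx -29592.0$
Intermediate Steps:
$X = - \frac{311}{179} \approx -1.7374$
$A{\left(u,r \right)} = 7 + \frac{u}{329}$ ($A{\left(u,r \right)} = 7 - \frac{u}{-329} = 7 - u \left(- \frac{1}{329}\right) = 7 - - \frac{u}{329} = 7 + \frac{u}{329}$)
$\left(\left(-20087 + 10383\right) - 19895\right) + A{\left(X,-122 \right)} = \left(\left(-20087 + 10383\right) - 19895\right) + \left(7 + \frac{1}{329} \left(- \frac{311}{179}\right)\right) = \left(-9704 - 19895\right) + \left(7 - \frac{311}{58891}\right) = -29599 + \frac{411926}{58891} = - \frac{1742702783}{58891}$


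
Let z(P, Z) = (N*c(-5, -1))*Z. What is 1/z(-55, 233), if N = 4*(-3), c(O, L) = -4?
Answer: 1/11184 ≈ 8.9413e-5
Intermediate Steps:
N = -12
z(P, Z) = 48*Z (z(P, Z) = (-12*(-4))*Z = 48*Z)
1/z(-55, 233) = 1/(48*233) = 1/11184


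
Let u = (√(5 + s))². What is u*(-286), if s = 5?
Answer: -2860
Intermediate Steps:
u = 10 (u = (√(5 + 5))² = (√10)² = 10)
u*(-286) = 10*(-286) = -2860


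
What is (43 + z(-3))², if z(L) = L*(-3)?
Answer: 2704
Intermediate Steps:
z(L) = -3*L
(43 + z(-3))² = (43 - 3*(-3))² = (43 + 9)² = 52² = 2704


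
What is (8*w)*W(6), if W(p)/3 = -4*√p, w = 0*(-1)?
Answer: 0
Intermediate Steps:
w = 0
W(p) = -12*√p (W(p) = 3*(-4*√p) = -12*√p)
(8*w)*W(6) = (8*0)*(-12*√6) = 0*(-12*√6) = 0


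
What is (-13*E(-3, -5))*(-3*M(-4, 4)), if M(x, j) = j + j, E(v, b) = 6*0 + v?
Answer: -936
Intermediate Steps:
E(v, b) = v (E(v, b) = 0 + v = v)
M(x, j) = 2*j
(-13*E(-3, -5))*(-3*M(-4, 4)) = (-13*(-3))*(-6*4) = 39*(-3*8) = 39*(-24) = -936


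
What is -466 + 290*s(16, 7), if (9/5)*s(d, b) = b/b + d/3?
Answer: 14968/27 ≈ 554.37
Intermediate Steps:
s(d, b) = 5/9 + 5*d/27 (s(d, b) = 5*(b/b + d/3)/9 = 5*(1 + d*(1/3))/9 = 5*(1 + d/3)/9 = 5/9 + 5*d/27)
-466 + 290*s(16, 7) = -466 + 290*(5/9 + (5/27)*16) = -466 + 290*(5/9 + 80/27) = -466 + 290*(95/27) = -466 + 27550/27 = 14968/27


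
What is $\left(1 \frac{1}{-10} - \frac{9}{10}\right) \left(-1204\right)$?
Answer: $1204$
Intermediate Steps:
$\left(1 \frac{1}{-10} - \frac{9}{10}\right) \left(-1204\right) = \left(1 \left(- \frac{1}{10}\right) - \frac{9}{10}\right) \left(-1204\right) = \left(- \frac{1}{10} - \frac{9}{10}\right) \left(-1204\right) = \left(-1\right) \left(-1204\right) = 1204$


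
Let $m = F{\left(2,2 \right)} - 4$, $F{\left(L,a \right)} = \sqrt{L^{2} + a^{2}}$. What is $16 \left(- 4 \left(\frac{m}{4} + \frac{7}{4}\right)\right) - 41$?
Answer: $-89 - 32 \sqrt{2} \approx -134.25$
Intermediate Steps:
$m = -4 + 2 \sqrt{2}$ ($m = \sqrt{2^{2} + 2^{2}} - 4 = \sqrt{4 + 4} - 4 = \sqrt{8} - 4 = 2 \sqrt{2} - 4 = -4 + 2 \sqrt{2} \approx -1.1716$)
$16 \left(- 4 \left(\frac{m}{4} + \frac{7}{4}\right)\right) - 41 = 16 \left(- 4 \left(\frac{-4 + 2 \sqrt{2}}{4} + \frac{7}{4}\right)\right) - 41 = 16 \left(- 4 \left(\left(-4 + 2 \sqrt{2}\right) \frac{1}{4} + 7 \cdot \frac{1}{4}\right)\right) - 41 = 16 \left(- 4 \left(\left(-1 + \frac{\sqrt{2}}{2}\right) + \frac{7}{4}\right)\right) - 41 = 16 \left(- 4 \left(\frac{3}{4} + \frac{\sqrt{2}}{2}\right)\right) - 41 = 16 \left(-3 - 2 \sqrt{2}\right) - 41 = \left(-48 - 32 \sqrt{2}\right) - 41 = -89 - 32 \sqrt{2}$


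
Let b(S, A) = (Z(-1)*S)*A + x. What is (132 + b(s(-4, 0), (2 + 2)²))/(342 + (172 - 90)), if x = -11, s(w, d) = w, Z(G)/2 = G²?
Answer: -7/424 ≈ -0.016509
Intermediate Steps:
Z(G) = 2*G²
b(S, A) = -11 + 2*A*S (b(S, A) = ((2*(-1)²)*S)*A - 11 = ((2*1)*S)*A - 11 = (2*S)*A - 11 = 2*A*S - 11 = -11 + 2*A*S)
(132 + b(s(-4, 0), (2 + 2)²))/(342 + (172 - 90)) = (132 + (-11 + 2*(2 + 2)²*(-4)))/(342 + (172 - 90)) = (132 + (-11 + 2*4²*(-4)))/(342 + 82) = (132 + (-11 + 2*16*(-4)))/424 = (132 + (-11 - 128))*(1/424) = (132 - 139)*(1/424) = -7*1/424 = -7/424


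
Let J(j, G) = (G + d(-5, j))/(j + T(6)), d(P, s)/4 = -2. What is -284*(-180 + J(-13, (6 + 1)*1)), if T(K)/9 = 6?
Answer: 2096204/41 ≈ 51127.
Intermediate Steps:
d(P, s) = -8 (d(P, s) = 4*(-2) = -8)
T(K) = 54 (T(K) = 9*6 = 54)
J(j, G) = (-8 + G)/(54 + j) (J(j, G) = (G - 8)/(j + 54) = (-8 + G)/(54 + j))
-284*(-180 + J(-13, (6 + 1)*1)) = -284*(-180 + (-8 + (6 + 1)*1)/(54 - 13)) = -284*(-180 + (-8 + 7*1)/41) = -284*(-180 + (-8 + 7)/41) = -284*(-180 + (1/41)*(-1)) = -284*(-180 - 1/41) = -284*(-7381/41) = 2096204/41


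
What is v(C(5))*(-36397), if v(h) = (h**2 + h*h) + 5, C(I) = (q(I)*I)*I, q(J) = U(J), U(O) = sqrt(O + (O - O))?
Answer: -227663235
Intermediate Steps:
U(O) = sqrt(O) (U(O) = sqrt(O + 0) = sqrt(O))
q(J) = sqrt(J)
C(I) = I**(5/2) (C(I) = (sqrt(I)*I)*I = I**(3/2)*I = I**(5/2))
v(h) = 5 + 2*h**2 (v(h) = (h**2 + h**2) + 5 = 2*h**2 + 5 = 5 + 2*h**2)
v(C(5))*(-36397) = (5 + 2*(5**(5/2))**2)*(-36397) = (5 + 2*(25*sqrt(5))**2)*(-36397) = (5 + 2*3125)*(-36397) = (5 + 6250)*(-36397) = 6255*(-36397) = -227663235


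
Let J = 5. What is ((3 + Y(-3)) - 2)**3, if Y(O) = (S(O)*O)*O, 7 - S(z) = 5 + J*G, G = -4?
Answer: 7880599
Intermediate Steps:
S(z) = 22 (S(z) = 7 - (5 + 5*(-4)) = 7 - (5 - 20) = 7 - 1*(-15) = 7 + 15 = 22)
Y(O) = 22*O**2 (Y(O) = (22*O)*O = 22*O**2)
((3 + Y(-3)) - 2)**3 = ((3 + 22*(-3)**2) - 2)**3 = ((3 + 22*9) - 2)**3 = ((3 + 198) - 2)**3 = (201 - 2)**3 = 199**3 = 7880599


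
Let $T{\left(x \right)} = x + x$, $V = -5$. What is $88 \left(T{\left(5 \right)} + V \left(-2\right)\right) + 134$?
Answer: $1894$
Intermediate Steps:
$T{\left(x \right)} = 2 x$
$88 \left(T{\left(5 \right)} + V \left(-2\right)\right) + 134 = 88 \left(2 \cdot 5 - -10\right) + 134 = 88 \left(10 + 10\right) + 134 = 88 \cdot 20 + 134 = 1760 + 134 = 1894$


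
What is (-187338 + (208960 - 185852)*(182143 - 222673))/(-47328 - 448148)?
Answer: 468377289/247738 ≈ 1890.6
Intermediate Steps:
(-187338 + (208960 - 185852)*(182143 - 222673))/(-47328 - 448148) = (-187338 + 23108*(-40530))/(-495476) = (-187338 - 936567240)*(-1/495476) = -936754578*(-1/495476) = 468377289/247738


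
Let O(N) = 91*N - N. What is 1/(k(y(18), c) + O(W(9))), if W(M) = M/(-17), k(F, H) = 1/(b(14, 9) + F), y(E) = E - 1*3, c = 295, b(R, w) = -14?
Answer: -17/793 ≈ -0.021438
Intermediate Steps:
y(E) = -3 + E (y(E) = E - 3 = -3 + E)
k(F, H) = 1/(-14 + F)
W(M) = -M/17 (W(M) = M*(-1/17) = -M/17)
O(N) = 90*N
1/(k(y(18), c) + O(W(9))) = 1/(1/(-14 + (-3 + 18)) + 90*(-1/17*9)) = 1/(1/(-14 + 15) + 90*(-9/17)) = 1/(1/1 - 810/17) = 1/(1 - 810/17) = 1/(-793/17) = -17/793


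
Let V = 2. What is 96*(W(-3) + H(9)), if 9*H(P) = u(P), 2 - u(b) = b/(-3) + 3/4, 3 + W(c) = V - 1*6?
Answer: -1880/3 ≈ -626.67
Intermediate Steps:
W(c) = -7 (W(c) = -3 + (2 - 1*6) = -3 + (2 - 6) = -3 - 4 = -7)
u(b) = 5/4 + b/3 (u(b) = 2 - (b/(-3) + 3/4) = 2 - (b*(-⅓) + 3*(¼)) = 2 - (-b/3 + ¾) = 2 - (¾ - b/3) = 2 + (-¾ + b/3) = 5/4 + b/3)
H(P) = 5/36 + P/27 (H(P) = (5/4 + P/3)/9 = 5/36 + P/27)
96*(W(-3) + H(9)) = 96*(-7 + (5/36 + (1/27)*9)) = 96*(-7 + (5/36 + ⅓)) = 96*(-7 + 17/36) = 96*(-235/36) = -1880/3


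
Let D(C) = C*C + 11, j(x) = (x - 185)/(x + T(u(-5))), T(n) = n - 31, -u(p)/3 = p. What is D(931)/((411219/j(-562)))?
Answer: 35971038/13204699 ≈ 2.7241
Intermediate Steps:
u(p) = -3*p
T(n) = -31 + n
j(x) = (-185 + x)/(-16 + x) (j(x) = (x - 185)/(x + (-31 - 3*(-5))) = (-185 + x)/(x + (-31 + 15)) = (-185 + x)/(x - 16) = (-185 + x)/(-16 + x))
D(C) = 11 + C**2 (D(C) = C**2 + 11 = 11 + C**2)
D(931)/((411219/j(-562))) = (11 + 931**2)/((411219/(((-185 - 562)/(-16 - 562))))) = (11 + 866761)/((411219/((-747/(-578))))) = 866772/((411219/((-1/578*(-747))))) = 866772/((411219/(747/578))) = 866772/((411219*(578/747))) = 866772/(26409398/83) = 866772*(83/26409398) = 35971038/13204699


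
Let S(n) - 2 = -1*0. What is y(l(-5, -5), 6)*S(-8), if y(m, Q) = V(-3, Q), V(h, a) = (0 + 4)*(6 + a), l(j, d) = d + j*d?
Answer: 96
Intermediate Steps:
S(n) = 2 (S(n) = 2 - 1*0 = 2 + 0 = 2)
l(j, d) = d + d*j
V(h, a) = 24 + 4*a (V(h, a) = 4*(6 + a) = 24 + 4*a)
y(m, Q) = 24 + 4*Q
y(l(-5, -5), 6)*S(-8) = (24 + 4*6)*2 = (24 + 24)*2 = 48*2 = 96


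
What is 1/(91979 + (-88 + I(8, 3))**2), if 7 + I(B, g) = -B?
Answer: 1/102588 ≈ 9.7477e-6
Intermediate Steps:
I(B, g) = -7 - B
1/(91979 + (-88 + I(8, 3))**2) = 1/(91979 + (-88 + (-7 - 1*8))**2) = 1/(91979 + (-88 + (-7 - 8))**2) = 1/(91979 + (-88 - 15)**2) = 1/(91979 + (-103)**2) = 1/(91979 + 10609) = 1/102588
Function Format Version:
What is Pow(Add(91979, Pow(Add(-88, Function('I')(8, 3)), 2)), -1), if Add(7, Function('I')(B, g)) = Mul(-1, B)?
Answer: Rational(1, 102588) ≈ 9.7477e-6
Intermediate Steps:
Function('I')(B, g) = Add(-7, Mul(-1, B))
Pow(Add(91979, Pow(Add(-88, Function('I')(8, 3)), 2)), -1) = Pow(Add(91979, Pow(Add(-88, Add(-7, Mul(-1, 8))), 2)), -1) = Pow(Add(91979, Pow(Add(-88, Add(-7, -8)), 2)), -1) = Pow(Add(91979, Pow(Add(-88, -15), 2)), -1) = Pow(Add(91979, Pow(-103, 2)), -1) = Pow(Add(91979, 10609), -1) = Pow(102588, -1) = Rational(1, 102588)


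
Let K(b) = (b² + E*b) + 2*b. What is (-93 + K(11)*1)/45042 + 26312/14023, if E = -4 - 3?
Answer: 394922161/210541322 ≈ 1.8757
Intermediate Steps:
E = -7
K(b) = b² - 5*b (K(b) = (b² - 7*b) + 2*b = b² - 5*b)
(-93 + K(11)*1)/45042 + 26312/14023 = (-93 + (11*(-5 + 11))*1)/45042 + 26312/14023 = (-93 + (11*6)*1)*(1/45042) + 26312*(1/14023) = (-93 + 66*1)*(1/45042) + 26312/14023 = (-93 + 66)*(1/45042) + 26312/14023 = -27*1/45042 + 26312/14023 = -9/15014 + 26312/14023 = 394922161/210541322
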